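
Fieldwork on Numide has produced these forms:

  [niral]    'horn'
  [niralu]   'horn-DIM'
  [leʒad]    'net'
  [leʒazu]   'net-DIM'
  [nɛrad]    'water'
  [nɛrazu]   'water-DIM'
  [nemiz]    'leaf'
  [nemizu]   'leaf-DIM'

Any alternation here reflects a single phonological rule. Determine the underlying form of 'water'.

'water' shows [d] ~ [z] at the end of the stem ([nɛrad] vs [nɛrazu]).
The stem 'leaf' ([nemiz], [nemizu]) shows [z] unchanged in both environments, so [z] cannot be basic with [d] derived in isolation.
The alternation reflects intervocalic spirantization: voiced stops become fricatives between vowels. /d/ is underlying.
Hence 'water' is /nɛrad/ underlyingly.

/nɛrad/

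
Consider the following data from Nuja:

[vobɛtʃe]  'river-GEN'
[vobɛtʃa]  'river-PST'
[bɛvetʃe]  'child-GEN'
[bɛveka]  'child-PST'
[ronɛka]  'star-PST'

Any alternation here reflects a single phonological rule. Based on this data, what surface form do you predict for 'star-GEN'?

[ronɛtʃe]

'child' shows [tʃ] ~ [k] at the end of the stem ([bɛvetʃe] vs [bɛveka]).
Compare 'river', with invariant [tʃ] in [vobɛtʃe] and [vobɛtʃa]: an analysis with underlying /tʃ/ and a rule producing [k] before the PST suffix would wrongly predict alternation here too.
So /k/ is underlying, and a rule of palatalization before a front vowel — /k/ becomes palato-alveolar [tʃ] before a front vowel — gives [tʃ].
From [ronɛka] the stem 'star' is /ronɛk/; before a front vowel this yields [ronɛtʃe].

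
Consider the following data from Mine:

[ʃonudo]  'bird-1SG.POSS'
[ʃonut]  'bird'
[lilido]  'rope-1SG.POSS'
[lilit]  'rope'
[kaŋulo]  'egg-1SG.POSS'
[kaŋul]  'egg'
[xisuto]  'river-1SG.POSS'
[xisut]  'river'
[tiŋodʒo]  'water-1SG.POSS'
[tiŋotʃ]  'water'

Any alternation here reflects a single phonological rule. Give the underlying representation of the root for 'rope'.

/lilid/

The root 'rope' surfaces as [lilido] and [lilit], with a stem-final [d] ~ [t] alternation.
But 'river' keeps [t] in both environments ([xisuto], [xisut]), so there is no rule changing /t/ to [d] before the 1SG.POSS suffix.
So /d/ is underlying, and a rule of word-final obstruent devoicing — voiced obstruents become voiceless word-finally — gives [t].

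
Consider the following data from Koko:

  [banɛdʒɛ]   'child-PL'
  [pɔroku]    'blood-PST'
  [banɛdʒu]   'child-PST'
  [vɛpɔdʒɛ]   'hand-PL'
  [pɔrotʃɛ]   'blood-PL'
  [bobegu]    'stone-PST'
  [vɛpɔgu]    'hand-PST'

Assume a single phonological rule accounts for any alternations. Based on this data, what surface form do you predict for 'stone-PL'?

In [vɛpɔdʒɛ] and [vɛpɔgu] the final segment of 'hand' alternates: [dʒ] ~ [g].
If /dʒ/ were underlying and a rule turned it into [g] before the PST suffix, 'child' would also alternate; but it has [dʒ] in both [banɛdʒɛ] and [banɛdʒu].
The alternation reflects palatalization before a front vowel: /k/ and /g/ become palato-alveolar [tʃ] and [dʒ] before a front vowel. /g/ is underlying.
The one attested form of 'stone', [bobegu], shows underlying /bobeg/. Applying the same rule before a front vowel gives [bobedʒɛ].

[bobedʒɛ]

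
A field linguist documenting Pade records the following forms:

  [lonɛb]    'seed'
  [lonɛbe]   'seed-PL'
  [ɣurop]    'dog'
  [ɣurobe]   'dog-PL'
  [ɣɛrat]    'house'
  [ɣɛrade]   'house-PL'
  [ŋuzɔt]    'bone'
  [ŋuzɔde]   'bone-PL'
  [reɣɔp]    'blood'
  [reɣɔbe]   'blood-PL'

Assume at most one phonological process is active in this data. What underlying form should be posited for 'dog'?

/ɣurop/

In [ɣurop] and [ɣurobe] the final segment of 'dog' alternates: [p] ~ [b].
If /b/ were underlying and a rule turned it into [p] in isolation, 'seed' would also alternate; but it has [b] in both [lonɛb] and [lonɛbe].
The underlying segment must be /p/; voiceless stops become voiced between vowels, yielding [b] there.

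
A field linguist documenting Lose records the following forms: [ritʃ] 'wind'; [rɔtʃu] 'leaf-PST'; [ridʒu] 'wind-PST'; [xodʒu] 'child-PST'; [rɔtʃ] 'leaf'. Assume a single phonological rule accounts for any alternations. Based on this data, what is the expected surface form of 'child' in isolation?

In [ridʒu] and [ritʃ] the final segment of 'wind' alternates: [dʒ] ~ [tʃ].
The stem 'leaf' ([rɔtʃu], [rɔtʃ]) shows [tʃ] unchanged in both environments, so [tʃ] cannot be basic with [dʒ] derived before the PST suffix.
The underlying segment must be /dʒ/; voiced obstruents become voiceless word-finally, yielding [tʃ] there.
The one attested form of 'child', [xodʒu], shows underlying /xodʒ/. Applying the same rule word-finally gives [xotʃ].

[xotʃ]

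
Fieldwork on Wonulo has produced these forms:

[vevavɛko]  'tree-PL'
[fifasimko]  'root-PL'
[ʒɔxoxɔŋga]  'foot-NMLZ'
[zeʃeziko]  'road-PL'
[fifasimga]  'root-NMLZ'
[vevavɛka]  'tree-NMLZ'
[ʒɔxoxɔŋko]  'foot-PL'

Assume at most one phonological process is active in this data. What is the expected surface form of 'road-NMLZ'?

The NMLZ morpheme has two allomorphs, [-ga] and [-ka].
By contrast the PL suffix keeps its initial [k] throughout — that segment must be underlying.
So the underlying form is /-ga/, and voiced stops become voiceless after a vowel.
After 'road', which ends in a vowel, the suffix surfaces as [-ka], giving [zeʃezika].

[zeʃezika]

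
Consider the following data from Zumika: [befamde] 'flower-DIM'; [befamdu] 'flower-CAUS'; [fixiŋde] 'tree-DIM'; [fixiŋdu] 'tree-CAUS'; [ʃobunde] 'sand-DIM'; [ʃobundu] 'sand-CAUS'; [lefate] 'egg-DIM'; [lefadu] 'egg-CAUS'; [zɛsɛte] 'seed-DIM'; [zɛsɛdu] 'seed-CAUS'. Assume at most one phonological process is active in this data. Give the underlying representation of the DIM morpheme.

/-te/

The DIM suffix surfaces as [-de] and [-te], depending on the final segment of the stem.
The CAUS suffix, which begins with [d], is invariant after every stem; so [d] is not altered by any rule here.
So the underlying form is /-te/, and voiceless stops become voiced after a nasal.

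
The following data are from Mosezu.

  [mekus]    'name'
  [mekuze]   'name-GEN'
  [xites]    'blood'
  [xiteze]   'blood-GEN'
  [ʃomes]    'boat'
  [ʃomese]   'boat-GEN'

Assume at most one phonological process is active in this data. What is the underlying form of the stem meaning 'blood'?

/xitez/

In [xites] and [xiteze] the final segment of 'blood' alternates: [s] ~ [z].
But 'boat' keeps [s] in both environments ([ʃomes], [ʃomese]), so there is no rule changing /s/ to [z] before the GEN suffix.
The underlying segment must be /z/; voiced obstruents become voiceless word-finally, yielding [s] there.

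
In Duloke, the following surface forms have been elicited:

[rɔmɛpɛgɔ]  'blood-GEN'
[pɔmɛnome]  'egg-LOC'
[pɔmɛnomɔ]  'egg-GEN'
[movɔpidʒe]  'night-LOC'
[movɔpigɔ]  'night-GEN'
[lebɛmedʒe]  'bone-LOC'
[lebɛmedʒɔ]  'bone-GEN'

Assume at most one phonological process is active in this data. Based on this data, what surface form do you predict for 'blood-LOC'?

[rɔmɛpɛdʒe]

In [movɔpidʒe] and [movɔpigɔ] the final segment of 'night' alternates: [dʒ] ~ [g].
The stem 'bone' ([lebɛmedʒe], [lebɛmedʒɔ]) shows [dʒ] unchanged in both environments, so [dʒ] cannot be basic with [g] derived before the GEN suffix.
The alternation reflects palatalization before a front vowel: /g/ becomes palato-alveolar [dʒ] before a front vowel. /g/ is underlying.
The one attested form of 'blood', [rɔmɛpɛgɔ], shows underlying /rɔmɛpɛg/. Applying the same rule before a front vowel gives [rɔmɛpɛdʒe].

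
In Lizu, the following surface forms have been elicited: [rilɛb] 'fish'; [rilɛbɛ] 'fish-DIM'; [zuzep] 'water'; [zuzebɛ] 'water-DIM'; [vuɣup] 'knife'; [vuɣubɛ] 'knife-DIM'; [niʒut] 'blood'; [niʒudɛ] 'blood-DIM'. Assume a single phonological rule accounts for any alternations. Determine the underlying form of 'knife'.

The root 'knife' surfaces as [vuɣup] and [vuɣubɛ], with a stem-final [p] ~ [b] alternation.
But 'fish' keeps [b] in both environments ([rilɛb], [rilɛbɛ]), so there is no rule changing /b/ to [p] in isolation.
So /p/ is underlying, and a rule of intervocalic voicing — voiceless stops become voiced between vowels — gives [b].
Hence 'knife' is /vuɣup/ underlyingly.

/vuɣup/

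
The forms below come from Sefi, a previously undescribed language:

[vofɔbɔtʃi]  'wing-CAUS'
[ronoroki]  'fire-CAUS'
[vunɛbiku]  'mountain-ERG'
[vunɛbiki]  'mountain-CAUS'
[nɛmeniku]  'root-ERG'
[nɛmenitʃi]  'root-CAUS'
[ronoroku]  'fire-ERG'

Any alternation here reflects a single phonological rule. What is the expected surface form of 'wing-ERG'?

In [nɛmenitʃi] and [nɛmeniku] the final segment of 'root' alternates: [tʃ] ~ [k].
But 'mountain' keeps [k] in both environments ([vunɛbiki], [vunɛbiku]), so there is no rule changing /k/ to [tʃ] before the CAUS suffix.
So /tʃ/ is underlying, and a rule of depalatalization — palato-alveolar /tʃ/ becomes [k] when no front vowel follows — gives [k].
The one attested form of 'wing', [vofɔbɔtʃi], shows underlying /vofɔbɔtʃ/. Applying the same rule when no front vowel follows gives [vofɔbɔku].

[vofɔbɔku]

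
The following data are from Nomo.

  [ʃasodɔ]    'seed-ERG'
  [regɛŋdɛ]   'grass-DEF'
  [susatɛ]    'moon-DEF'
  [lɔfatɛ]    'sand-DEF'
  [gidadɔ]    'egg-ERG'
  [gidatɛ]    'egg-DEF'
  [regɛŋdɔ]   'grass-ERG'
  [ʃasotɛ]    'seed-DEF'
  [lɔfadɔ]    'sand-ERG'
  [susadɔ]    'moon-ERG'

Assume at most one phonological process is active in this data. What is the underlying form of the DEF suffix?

/-tɛ/

The DEF morpheme has two allomorphs, [-dɛ] and [-tɛ].
By contrast the ERG suffix keeps its initial [d] throughout — that segment must be underlying.
So the underlying form is /-tɛ/, and voiceless stops become voiced after a nasal.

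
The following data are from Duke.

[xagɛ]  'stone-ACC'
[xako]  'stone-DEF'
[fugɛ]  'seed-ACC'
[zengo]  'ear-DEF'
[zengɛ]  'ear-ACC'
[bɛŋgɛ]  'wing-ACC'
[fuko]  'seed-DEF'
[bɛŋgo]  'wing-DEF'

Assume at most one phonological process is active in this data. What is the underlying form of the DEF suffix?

/-ko/

The DEF suffix surfaces as [-go] and [-ko], depending on the final segment of the stem.
By contrast the ACC suffix keeps its initial [g] throughout — that segment must be underlying.
So the underlying form is /-ko/, and voiceless stops become voiced after a nasal.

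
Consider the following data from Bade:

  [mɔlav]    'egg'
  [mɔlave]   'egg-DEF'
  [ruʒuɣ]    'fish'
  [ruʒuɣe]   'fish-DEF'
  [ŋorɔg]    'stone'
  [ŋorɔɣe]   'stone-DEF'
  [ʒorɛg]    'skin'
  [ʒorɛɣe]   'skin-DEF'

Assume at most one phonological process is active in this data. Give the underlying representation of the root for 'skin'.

In [ʒorɛg] and [ʒorɛɣe] the final segment of 'skin' alternates: [g] ~ [ɣ].
The stem 'fish' ([ruʒuɣ], [ruʒuɣe]) shows [ɣ] unchanged in both environments, so [ɣ] cannot be basic with [g] derived in isolation.
So /g/ is underlying, and a rule of intervocalic spirantization — voiced stops become fricatives between vowels — gives [ɣ].
Hence 'skin' is /ʒorɛg/ underlyingly.

/ʒorɛg/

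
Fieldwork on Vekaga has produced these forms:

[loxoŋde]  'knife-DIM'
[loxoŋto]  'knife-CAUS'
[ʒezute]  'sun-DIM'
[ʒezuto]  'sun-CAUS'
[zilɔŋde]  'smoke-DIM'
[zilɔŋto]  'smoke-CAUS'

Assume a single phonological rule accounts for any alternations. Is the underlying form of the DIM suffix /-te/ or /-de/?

The DIM suffix surfaces as [-de] and [-te], depending on the final segment of the stem.
The CAUS suffix, which begins with [t], is invariant after every stem; so [t] is not altered by any rule here.
So the underlying form is /-de/, and voiced stops become voiceless after a vowel.

/-de/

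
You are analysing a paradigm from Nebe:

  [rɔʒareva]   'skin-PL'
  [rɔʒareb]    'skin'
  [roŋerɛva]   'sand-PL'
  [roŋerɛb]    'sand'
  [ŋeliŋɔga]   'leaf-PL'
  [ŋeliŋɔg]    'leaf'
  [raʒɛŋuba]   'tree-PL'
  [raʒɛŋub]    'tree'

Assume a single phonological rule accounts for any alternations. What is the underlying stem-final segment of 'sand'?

'sand' shows [v] ~ [b] at the end of the stem ([roŋerɛva] vs [roŋerɛb]).
Compare 'tree', with invariant [b] in [raʒɛŋuba] and [raʒɛŋub]: an analysis with underlying /b/ and a rule producing [v] before the PL suffix would wrongly predict alternation here too.
So /v/ is underlying, and a rule of word-final hardening — voiced fricatives become stops word-finally — gives [b].

/v/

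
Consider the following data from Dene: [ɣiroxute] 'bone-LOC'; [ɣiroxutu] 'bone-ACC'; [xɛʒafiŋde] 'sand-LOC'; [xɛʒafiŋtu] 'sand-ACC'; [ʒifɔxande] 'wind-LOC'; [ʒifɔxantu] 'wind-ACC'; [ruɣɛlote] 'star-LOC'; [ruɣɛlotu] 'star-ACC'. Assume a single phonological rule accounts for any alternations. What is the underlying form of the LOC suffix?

/-de/

The LOC morpheme has two allomorphs, [-de] and [-te].
By contrast the ACC suffix keeps its initial [t] throughout — that segment must be underlying.
The LOC suffix is therefore /-de/ underlyingly, with post-vocalic devoicing: voiced stops become voiceless after a vowel.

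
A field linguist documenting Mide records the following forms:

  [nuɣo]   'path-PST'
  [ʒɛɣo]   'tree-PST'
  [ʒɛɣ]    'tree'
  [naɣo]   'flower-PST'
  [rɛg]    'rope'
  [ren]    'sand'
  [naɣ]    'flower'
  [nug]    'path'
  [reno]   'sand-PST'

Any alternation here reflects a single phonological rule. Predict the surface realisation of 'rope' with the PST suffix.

[rɛɣo]

In [nug] and [nuɣo] the final segment of 'path' alternates: [g] ~ [ɣ].
The stem 'tree' ([ʒɛɣ], [ʒɛɣo]) shows [ɣ] unchanged in both environments, so [ɣ] cannot be basic with [g] derived in isolation.
So /g/ is underlying, and a rule of intervocalic spirantization — voiced stops become fricatives between vowels — gives [ɣ].
The one attested form of 'rope', [rɛg], shows underlying /rɛg/. Applying the same rule between vowels gives [rɛɣo].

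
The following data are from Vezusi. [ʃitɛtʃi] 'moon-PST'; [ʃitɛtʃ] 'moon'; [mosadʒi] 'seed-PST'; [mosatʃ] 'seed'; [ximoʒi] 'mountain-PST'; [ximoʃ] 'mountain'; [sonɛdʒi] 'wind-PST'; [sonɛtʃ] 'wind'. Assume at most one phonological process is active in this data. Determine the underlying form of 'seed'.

'seed' shows [dʒ] ~ [tʃ] at the end of the stem ([mosadʒi] vs [mosatʃ]).
The stem 'moon' ([ʃitɛtʃi], [ʃitɛtʃ]) shows [tʃ] unchanged in both environments, so [tʃ] cannot be basic with [dʒ] derived before the PST suffix.
The underlying segment must be /dʒ/; voiced obstruents become voiceless word-finally, yielding [tʃ] there.

/mosadʒ/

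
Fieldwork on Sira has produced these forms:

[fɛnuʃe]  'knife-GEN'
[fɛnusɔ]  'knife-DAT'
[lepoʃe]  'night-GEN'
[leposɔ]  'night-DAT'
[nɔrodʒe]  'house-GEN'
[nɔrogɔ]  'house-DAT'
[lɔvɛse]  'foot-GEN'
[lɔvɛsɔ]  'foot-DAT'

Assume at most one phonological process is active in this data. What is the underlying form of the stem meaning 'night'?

'night' shows [ʃ] ~ [s] at the end of the stem ([lepoʃe] vs [leposɔ]).
If /s/ were underlying and a rule turned it into [ʃ] before the GEN suffix, 'foot' would also alternate; but it has [s] in both [lɔvɛse] and [lɔvɛsɔ].
The alternation reflects depalatalization: palato-alveolar /dʒ/ and /ʃ/ become [g] and [s] when no front vowel follows. /ʃ/ is underlying.

/lepoʃ/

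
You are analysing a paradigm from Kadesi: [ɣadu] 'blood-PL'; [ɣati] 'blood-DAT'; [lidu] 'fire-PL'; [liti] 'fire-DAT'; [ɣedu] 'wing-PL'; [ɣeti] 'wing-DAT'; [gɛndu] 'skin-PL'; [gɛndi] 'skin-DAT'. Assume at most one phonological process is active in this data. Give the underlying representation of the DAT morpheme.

The DAT morpheme has two allomorphs, [-di] and [-ti].
The PL suffix, which begins with [d], is invariant after every stem; so [d] is not altered by any rule here.
So the underlying form is /-ti/, and voiceless stops become voiced after a nasal.

/-ti/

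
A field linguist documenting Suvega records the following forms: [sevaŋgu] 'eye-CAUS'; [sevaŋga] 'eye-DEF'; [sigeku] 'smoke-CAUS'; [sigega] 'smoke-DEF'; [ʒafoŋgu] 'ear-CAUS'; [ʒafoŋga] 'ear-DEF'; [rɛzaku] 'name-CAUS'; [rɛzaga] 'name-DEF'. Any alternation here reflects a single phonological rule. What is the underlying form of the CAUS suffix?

The CAUS suffix surfaces as [-gu] and [-ku], depending on the final segment of the stem.
By contrast the DEF suffix keeps its initial [g] throughout — that segment must be underlying.
So the underlying form is /-ku/, and voiceless stops become voiced after a nasal.

/-ku/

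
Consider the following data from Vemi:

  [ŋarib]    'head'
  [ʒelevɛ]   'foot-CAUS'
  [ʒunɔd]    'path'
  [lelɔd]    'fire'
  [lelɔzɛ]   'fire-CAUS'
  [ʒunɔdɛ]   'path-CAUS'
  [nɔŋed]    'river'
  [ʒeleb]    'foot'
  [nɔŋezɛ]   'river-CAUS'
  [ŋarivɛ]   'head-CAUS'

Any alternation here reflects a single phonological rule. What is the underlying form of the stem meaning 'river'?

The stem for 'river' ends in [z] in [nɔŋezɛ] but [d] in [nɔŋed].
Compare 'path', with invariant [d] in [ʒunɔdɛ] and [ʒunɔd]: an analysis with underlying /d/ and a rule producing [z] before the CAUS suffix would wrongly predict alternation here too.
So /z/ is underlying, and a rule of word-final hardening — voiced fricatives become stops word-finally — gives [d].
So 'river' = /nɔŋez/.

/nɔŋez/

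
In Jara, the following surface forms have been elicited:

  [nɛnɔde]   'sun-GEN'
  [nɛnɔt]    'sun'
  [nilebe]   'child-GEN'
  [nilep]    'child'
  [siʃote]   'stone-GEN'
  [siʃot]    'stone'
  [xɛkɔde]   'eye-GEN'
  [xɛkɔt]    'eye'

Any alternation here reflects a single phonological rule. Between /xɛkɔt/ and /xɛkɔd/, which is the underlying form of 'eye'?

/xɛkɔd/

The stem for 'eye' ends in [d] in [xɛkɔde] but [t] in [xɛkɔt].
If /t/ were underlying and a rule turned it into [d] before the GEN suffix, 'stone' would also alternate; but it has [t] in both [siʃote] and [siʃot].
So /d/ is underlying, and a rule of word-final obstruent devoicing — voiced obstruents become voiceless word-finally — gives [t].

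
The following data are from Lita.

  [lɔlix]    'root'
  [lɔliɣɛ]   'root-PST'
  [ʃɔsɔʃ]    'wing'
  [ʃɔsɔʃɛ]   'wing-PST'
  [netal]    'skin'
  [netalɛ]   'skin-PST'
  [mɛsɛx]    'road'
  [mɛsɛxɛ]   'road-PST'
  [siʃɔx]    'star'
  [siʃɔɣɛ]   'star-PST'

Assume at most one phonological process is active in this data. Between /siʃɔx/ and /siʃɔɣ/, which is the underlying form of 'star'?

'star' shows [x] ~ [ɣ] at the end of the stem ([siʃɔx] vs [siʃɔɣɛ]).
But 'road' keeps [x] in both environments ([mɛsɛx], [mɛsɛxɛ]), so there is no rule changing /x/ to [ɣ] before the PST suffix.
The underlying segment must be /ɣ/; voiced obstruents become voiceless word-finally, yielding [x] there.

/siʃɔɣ/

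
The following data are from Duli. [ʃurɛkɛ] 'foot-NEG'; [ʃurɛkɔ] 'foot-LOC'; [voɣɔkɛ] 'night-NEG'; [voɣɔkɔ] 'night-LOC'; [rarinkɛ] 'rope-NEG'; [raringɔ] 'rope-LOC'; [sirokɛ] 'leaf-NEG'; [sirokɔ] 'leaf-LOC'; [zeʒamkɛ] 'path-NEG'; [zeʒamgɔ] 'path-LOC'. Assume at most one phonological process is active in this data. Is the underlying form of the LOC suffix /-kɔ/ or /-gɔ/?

The LOC suffix surfaces as [-gɔ] and [-kɔ], depending on the final segment of the stem.
The NEG suffix, which begins with [k], is invariant after every stem; so [k] is not altered by any rule here.
So the underlying form is /-gɔ/, and voiced stops become voiceless after a vowel.

/-gɔ/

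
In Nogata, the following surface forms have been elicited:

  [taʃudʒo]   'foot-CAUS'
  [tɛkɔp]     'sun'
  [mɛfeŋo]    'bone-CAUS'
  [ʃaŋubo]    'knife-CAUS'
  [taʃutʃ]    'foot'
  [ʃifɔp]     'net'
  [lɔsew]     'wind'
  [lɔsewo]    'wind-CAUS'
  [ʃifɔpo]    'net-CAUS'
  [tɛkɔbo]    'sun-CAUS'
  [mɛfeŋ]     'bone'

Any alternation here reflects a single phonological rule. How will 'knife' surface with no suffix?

[ʃaŋup]

The stem for 'sun' ends in [p] in [tɛkɔp] but [b] in [tɛkɔbo].
But 'net' keeps [p] in both environments ([ʃifɔp], [ʃifɔpo]), so there is no rule changing /p/ to [b] before the CAUS suffix.
The underlying segment must be /b/; voiced obstruents become voiceless word-finally, yielding [p] there.
The one attested form of 'knife', [ʃaŋubo], shows underlying /ʃaŋub/. Applying the same rule word-finally gives [ʃaŋup].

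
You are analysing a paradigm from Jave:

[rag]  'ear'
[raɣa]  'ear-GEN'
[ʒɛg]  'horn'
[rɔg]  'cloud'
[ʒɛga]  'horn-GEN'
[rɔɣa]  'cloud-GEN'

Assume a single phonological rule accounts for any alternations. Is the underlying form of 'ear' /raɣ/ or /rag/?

In [rag] and [raɣa] the final segment of 'ear' alternates: [g] ~ [ɣ].
Compare 'horn', with invariant [g] in [ʒɛg] and [ʒɛga]: an analysis with underlying /g/ and a rule producing [ɣ] before the GEN suffix would wrongly predict alternation here too.
The alternation reflects word-final hardening: voiced fricatives become stops word-finally. /ɣ/ is underlying.

/raɣ/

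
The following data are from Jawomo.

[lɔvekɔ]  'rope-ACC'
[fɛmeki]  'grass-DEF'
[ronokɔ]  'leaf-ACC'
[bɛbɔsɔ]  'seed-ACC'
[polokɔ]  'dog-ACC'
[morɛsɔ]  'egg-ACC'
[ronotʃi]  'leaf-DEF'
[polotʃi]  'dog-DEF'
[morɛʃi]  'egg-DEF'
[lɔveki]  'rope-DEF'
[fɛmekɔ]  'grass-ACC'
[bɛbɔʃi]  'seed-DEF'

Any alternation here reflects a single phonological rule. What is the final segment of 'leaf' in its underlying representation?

/tʃ/

The stem for 'leaf' ends in [tʃ] in [ronotʃi] but [k] in [ronokɔ].
The stem 'grass' ([fɛmeki], [fɛmekɔ]) shows [k] unchanged in both environments, so [k] cannot be basic with [tʃ] derived before the DEF suffix.
Therefore /tʃ/ is basic and [k] is derived by depalatalization (palato-alveolar /tʃ/ and /ʃ/ become [k] and [s] when no front vowel follows).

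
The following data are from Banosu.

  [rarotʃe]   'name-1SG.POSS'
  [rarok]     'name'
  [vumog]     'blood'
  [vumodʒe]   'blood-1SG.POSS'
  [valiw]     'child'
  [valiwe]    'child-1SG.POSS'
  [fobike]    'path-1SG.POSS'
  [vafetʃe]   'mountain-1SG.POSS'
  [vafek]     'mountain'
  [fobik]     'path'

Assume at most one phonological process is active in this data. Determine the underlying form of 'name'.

/rarotʃ/

'name' shows [k] ~ [tʃ] at the end of the stem ([rarok] vs [rarotʃe]).
Compare 'path', with invariant [k] in [fobik] and [fobike]: an analysis with underlying /k/ and a rule producing [tʃ] before the 1SG.POSS suffix would wrongly predict alternation here too.
The alternation reflects depalatalization: palato-alveolar /tʃ/ and /dʒ/ become [k] and [g] when no front vowel follows. /tʃ/ is underlying.
Hence 'name' is /rarotʃ/ underlyingly.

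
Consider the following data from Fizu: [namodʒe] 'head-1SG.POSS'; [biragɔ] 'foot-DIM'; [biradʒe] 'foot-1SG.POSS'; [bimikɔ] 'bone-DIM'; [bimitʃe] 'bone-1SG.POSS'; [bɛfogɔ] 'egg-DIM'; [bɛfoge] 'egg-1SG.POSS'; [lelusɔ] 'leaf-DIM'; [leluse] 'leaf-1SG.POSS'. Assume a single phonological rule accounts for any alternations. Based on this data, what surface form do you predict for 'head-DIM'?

The root 'foot' surfaces as [biragɔ] and [biradʒe], with a stem-final [g] ~ [dʒ] alternation.
If /g/ were underlying and a rule turned it into [dʒ] before the 1SG.POSS suffix, 'egg' would also alternate; but it has [g] in both [bɛfogɔ] and [bɛfoge].
The underlying segment must be /dʒ/; palato-alveolar /tʃ/ and /dʒ/ become [k] and [g] when no front vowel follows, yielding [g] there.
From [namodʒe] the stem 'head' is /namodʒ/; when no front vowel follows this yields [namogɔ].

[namogɔ]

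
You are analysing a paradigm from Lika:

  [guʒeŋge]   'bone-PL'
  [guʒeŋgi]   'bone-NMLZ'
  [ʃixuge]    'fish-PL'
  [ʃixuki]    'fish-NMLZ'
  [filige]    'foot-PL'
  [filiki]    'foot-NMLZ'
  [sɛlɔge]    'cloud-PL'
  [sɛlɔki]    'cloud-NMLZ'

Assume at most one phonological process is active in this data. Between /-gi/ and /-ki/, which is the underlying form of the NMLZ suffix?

The NMLZ suffix surfaces as [-gi] and [-ki], depending on the final segment of the stem.
The PL suffix, which begins with [g], is invariant after every stem; so [g] is not altered by any rule here.
So the underlying form is /-ki/, and voiceless stops become voiced after a nasal.

/-ki/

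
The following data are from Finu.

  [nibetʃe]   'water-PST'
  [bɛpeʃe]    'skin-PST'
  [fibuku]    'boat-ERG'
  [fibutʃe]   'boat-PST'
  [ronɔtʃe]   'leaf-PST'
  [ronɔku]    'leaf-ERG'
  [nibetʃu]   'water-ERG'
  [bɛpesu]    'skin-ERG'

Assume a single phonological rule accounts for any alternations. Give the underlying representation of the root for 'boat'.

The stem for 'boat' ends in [tʃ] in [fibutʃe] but [k] in [fibuku].
The stem 'water' ([nibetʃe], [nibetʃu]) shows [tʃ] unchanged in both environments, so [tʃ] cannot be basic with [k] derived before the ERG suffix.
Therefore /k/ is basic and [tʃ] is derived by palatalization before a front vowel (/k/ and /s/ become palato-alveolar [tʃ] and [ʃ] before a front vowel).

/fibuk/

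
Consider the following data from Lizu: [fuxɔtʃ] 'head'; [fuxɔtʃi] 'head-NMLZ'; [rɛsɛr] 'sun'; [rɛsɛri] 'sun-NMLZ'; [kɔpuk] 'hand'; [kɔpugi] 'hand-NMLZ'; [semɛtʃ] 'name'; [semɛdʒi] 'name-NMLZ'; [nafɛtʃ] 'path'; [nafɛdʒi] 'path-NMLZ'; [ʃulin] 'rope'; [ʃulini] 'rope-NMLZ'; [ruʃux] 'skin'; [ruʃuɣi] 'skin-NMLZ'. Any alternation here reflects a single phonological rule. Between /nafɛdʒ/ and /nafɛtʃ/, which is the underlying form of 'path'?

'path' shows [tʃ] ~ [dʒ] at the end of the stem ([nafɛtʃ] vs [nafɛdʒi]).
The stem 'head' ([fuxɔtʃ], [fuxɔtʃi]) shows [tʃ] unchanged in both environments, so [tʃ] cannot be basic with [dʒ] derived before the NMLZ suffix.
So /dʒ/ is underlying, and a rule of word-final obstruent devoicing — voiced obstruents become voiceless word-finally — gives [tʃ].

/nafɛdʒ/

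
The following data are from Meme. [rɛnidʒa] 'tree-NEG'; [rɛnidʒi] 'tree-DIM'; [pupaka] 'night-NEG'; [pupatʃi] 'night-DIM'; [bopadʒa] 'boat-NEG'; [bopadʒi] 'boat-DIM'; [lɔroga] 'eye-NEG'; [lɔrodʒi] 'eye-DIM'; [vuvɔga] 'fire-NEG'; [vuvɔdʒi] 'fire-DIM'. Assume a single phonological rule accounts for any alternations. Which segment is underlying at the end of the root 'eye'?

/g/

The stem for 'eye' ends in [g] in [lɔroga] but [dʒ] in [lɔrodʒi].
Compare 'boat', with invariant [dʒ] in [bopadʒa] and [bopadʒi]: an analysis with underlying /dʒ/ and a rule producing [g] before the NEG suffix would wrongly predict alternation here too.
The underlying segment must be /g/; /k/ and /g/ become palato-alveolar [tʃ] and [dʒ] before a front vowel, yielding [dʒ] there.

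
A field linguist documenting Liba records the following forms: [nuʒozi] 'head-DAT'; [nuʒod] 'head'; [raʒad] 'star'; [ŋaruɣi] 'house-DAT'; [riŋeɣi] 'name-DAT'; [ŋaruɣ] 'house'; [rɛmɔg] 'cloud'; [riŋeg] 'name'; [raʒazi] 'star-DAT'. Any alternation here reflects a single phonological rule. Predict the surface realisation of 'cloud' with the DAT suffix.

[rɛmɔɣi]

The root 'name' surfaces as [riŋeɣi] and [riŋeg], with a stem-final [ɣ] ~ [g] alternation.
The stem 'house' ([ŋaruɣi], [ŋaruɣ]) shows [ɣ] unchanged in both environments, so [ɣ] cannot be basic with [g] derived in isolation.
The underlying segment must be /g/; voiced stops become fricatives between vowels, yielding [ɣ] there.
From [rɛmɔg] the stem 'cloud' is /rɛmɔg/; between vowels this yields [rɛmɔɣi].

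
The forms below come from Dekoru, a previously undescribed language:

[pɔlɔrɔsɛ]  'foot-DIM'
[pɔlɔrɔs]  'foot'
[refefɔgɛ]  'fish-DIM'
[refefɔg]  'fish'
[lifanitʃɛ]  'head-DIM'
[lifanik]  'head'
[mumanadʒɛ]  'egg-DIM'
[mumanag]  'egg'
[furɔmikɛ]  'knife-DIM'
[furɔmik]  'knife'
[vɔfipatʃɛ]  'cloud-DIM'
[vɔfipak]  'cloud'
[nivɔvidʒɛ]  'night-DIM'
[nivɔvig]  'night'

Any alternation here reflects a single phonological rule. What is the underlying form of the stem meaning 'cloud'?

The stem for 'cloud' ends in [tʃ] in [vɔfipatʃɛ] but [k] in [vɔfipak].
The stem 'knife' ([furɔmikɛ], [furɔmik]) shows [k] unchanged in both environments, so [k] cannot be basic with [tʃ] derived before the DIM suffix.
So /tʃ/ is underlying, and a rule of depalatalization — palato-alveolar /tʃ/ and /dʒ/ become [k] and [g] when no front vowel follows — gives [k].
Hence 'cloud' is /vɔfipatʃ/ underlyingly.

/vɔfipatʃ/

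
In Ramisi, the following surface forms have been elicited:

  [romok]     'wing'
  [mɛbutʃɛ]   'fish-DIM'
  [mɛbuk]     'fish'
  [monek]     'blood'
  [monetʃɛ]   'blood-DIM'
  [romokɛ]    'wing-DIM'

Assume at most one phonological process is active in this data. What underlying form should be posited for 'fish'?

In [mɛbutʃɛ] and [mɛbuk] the final segment of 'fish' alternates: [tʃ] ~ [k].
Compare 'wing', with invariant [k] in [romokɛ] and [romok]: an analysis with underlying /k/ and a rule producing [tʃ] before the DIM suffix would wrongly predict alternation here too.
So /tʃ/ is underlying, and a rule of depalatalization — palato-alveolar /tʃ/ becomes [k] when no front vowel follows — gives [k].

/mɛbutʃ/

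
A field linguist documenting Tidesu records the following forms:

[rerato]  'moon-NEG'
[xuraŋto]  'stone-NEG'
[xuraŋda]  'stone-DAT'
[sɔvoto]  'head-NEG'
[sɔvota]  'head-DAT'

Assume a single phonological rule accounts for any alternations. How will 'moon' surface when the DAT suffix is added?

[rerata]

The DAT morpheme has two allomorphs, [-da] and [-ta].
By contrast the NEG suffix keeps its initial [t] throughout — that segment must be underlying.
The DAT suffix is therefore /-da/ underlyingly, with post-vocalic devoicing: voiced stops become voiceless after a vowel.
After 'moon', which ends in a vowel, the suffix surfaces as [-ta], giving [rerata].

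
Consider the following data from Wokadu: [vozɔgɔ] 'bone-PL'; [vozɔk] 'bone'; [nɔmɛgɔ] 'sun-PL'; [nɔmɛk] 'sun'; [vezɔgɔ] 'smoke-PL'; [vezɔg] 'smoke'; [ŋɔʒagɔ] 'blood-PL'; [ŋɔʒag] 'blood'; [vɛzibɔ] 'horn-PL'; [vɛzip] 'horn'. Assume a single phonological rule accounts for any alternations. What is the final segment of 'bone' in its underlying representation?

/k/

'bone' shows [g] ~ [k] at the end of the stem ([vozɔgɔ] vs [vozɔk]).
Compare 'smoke', with invariant [g] in [vezɔgɔ] and [vezɔg]: an analysis with underlying /g/ and a rule producing [k] in isolation would wrongly predict alternation here too.
Therefore /k/ is basic and [g] is derived by intervocalic voicing (voiceless stops become voiced between vowels).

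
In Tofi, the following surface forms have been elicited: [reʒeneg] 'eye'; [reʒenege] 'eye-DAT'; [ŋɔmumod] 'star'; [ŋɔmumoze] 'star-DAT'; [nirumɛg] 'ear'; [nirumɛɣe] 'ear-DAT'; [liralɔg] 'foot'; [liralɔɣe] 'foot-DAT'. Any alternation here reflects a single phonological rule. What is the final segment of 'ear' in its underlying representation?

'ear' shows [g] ~ [ɣ] at the end of the stem ([nirumɛg] vs [nirumɛɣe]).
Compare 'eye', with invariant [g] in [reʒeneg] and [reʒenege]: an analysis with underlying /g/ and a rule producing [ɣ] before the DAT suffix would wrongly predict alternation here too.
The underlying segment must be /ɣ/; voiced fricatives become stops word-finally, yielding [g] there.

/ɣ/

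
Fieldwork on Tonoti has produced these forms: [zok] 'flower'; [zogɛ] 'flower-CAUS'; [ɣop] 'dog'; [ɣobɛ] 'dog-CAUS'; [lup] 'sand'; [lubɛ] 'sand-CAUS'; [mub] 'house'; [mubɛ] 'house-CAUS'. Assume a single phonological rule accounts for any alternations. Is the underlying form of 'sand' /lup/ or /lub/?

/lup/

In [lup] and [lubɛ] the final segment of 'sand' alternates: [p] ~ [b].
The stem 'house' ([mub], [mubɛ]) shows [b] unchanged in both environments, so [b] cannot be basic with [p] derived in isolation.
So /p/ is underlying, and a rule of intervocalic voicing — voiceless stops become voiced between vowels — gives [b].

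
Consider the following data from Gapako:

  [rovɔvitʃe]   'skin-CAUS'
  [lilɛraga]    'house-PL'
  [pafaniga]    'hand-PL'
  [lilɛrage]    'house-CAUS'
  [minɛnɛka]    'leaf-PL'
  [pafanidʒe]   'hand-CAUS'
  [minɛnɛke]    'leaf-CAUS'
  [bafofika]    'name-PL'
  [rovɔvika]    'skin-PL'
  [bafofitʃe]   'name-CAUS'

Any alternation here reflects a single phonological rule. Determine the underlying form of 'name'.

The root 'name' surfaces as [bafofitʃe] and [bafofika], with a stem-final [tʃ] ~ [k] alternation.
Compare 'leaf', with invariant [k] in [minɛnɛke] and [minɛnɛka]: an analysis with underlying /k/ and a rule producing [tʃ] before the CAUS suffix would wrongly predict alternation here too.
Therefore /tʃ/ is basic and [k] is derived by depalatalization (palato-alveolar /tʃ/ and /dʒ/ become [k] and [g] when no front vowel follows).
So 'name' = /bafofitʃ/.

/bafofitʃ/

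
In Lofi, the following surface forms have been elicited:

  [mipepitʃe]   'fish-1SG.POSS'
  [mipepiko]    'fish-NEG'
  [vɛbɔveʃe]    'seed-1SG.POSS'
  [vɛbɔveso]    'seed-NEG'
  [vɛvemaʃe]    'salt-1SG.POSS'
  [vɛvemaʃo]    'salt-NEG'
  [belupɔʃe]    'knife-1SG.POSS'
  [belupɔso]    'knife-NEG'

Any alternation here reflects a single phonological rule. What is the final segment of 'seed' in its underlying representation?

/s/

'seed' shows [ʃ] ~ [s] at the end of the stem ([vɛbɔveʃe] vs [vɛbɔveso]).
But 'salt' keeps [ʃ] in both environments ([vɛvemaʃe], [vɛvemaʃo]), so there is no rule changing /ʃ/ to [s] before the NEG suffix.
Therefore /s/ is basic and [ʃ] is derived by palatalization before a front vowel (/k/ and /s/ become palato-alveolar [tʃ] and [ʃ] before a front vowel).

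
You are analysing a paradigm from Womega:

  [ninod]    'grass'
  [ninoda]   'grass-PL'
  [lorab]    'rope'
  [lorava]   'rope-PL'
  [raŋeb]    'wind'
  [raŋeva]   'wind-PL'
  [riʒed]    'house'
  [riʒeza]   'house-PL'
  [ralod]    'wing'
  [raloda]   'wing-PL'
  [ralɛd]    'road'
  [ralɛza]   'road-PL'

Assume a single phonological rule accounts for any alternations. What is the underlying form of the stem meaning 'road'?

The root 'road' surfaces as [ralɛd] and [ralɛza], with a stem-final [d] ~ [z] alternation.
But 'wing' keeps [d] in both environments ([ralod], [raloda]), so there is no rule changing /d/ to [z] before the PL suffix.
So /z/ is underlying, and a rule of word-final hardening — voiced fricatives become stops word-finally — gives [d].
Hence 'road' is /ralɛz/ underlyingly.

/ralɛz/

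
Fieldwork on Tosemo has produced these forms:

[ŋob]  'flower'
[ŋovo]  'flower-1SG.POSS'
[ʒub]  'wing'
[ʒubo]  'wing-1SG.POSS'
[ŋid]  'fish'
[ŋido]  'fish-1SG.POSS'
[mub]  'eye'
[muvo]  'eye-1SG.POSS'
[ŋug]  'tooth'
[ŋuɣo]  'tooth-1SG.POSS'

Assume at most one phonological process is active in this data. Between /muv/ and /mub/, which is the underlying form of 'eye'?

In [mub] and [muvo] the final segment of 'eye' alternates: [b] ~ [v].
The stem 'wing' ([ʒub], [ʒubo]) shows [b] unchanged in both environments, so [b] cannot be basic with [v] derived before the 1SG.POSS suffix.
Therefore /v/ is basic and [b] is derived by word-final hardening (voiced fricatives become stops word-finally).

/muv/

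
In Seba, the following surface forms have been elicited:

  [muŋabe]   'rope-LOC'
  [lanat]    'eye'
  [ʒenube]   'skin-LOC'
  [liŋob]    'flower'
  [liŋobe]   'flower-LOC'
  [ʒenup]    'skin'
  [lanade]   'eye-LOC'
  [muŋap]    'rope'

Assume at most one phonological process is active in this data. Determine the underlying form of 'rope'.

In [muŋap] and [muŋabe] the final segment of 'rope' alternates: [p] ~ [b].
Compare 'flower', with invariant [b] in [liŋob] and [liŋobe]: an analysis with underlying /b/ and a rule producing [p] in isolation would wrongly predict alternation here too.
Therefore /p/ is basic and [b] is derived by intervocalic voicing (voiceless stops become voiced between vowels).
Hence 'rope' is /muŋap/ underlyingly.

/muŋap/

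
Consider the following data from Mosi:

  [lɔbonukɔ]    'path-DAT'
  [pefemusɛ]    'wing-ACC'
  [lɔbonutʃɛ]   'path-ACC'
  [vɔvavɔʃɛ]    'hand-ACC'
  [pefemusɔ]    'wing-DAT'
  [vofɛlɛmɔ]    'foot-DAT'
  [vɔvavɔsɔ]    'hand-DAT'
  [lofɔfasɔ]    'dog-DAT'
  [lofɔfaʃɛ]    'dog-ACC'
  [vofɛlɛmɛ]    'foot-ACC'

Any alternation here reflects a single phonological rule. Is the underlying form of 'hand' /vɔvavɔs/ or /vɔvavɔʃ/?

/vɔvavɔʃ/

In [vɔvavɔʃɛ] and [vɔvavɔsɔ] the final segment of 'hand' alternates: [ʃ] ~ [s].
If /s/ were underlying and a rule turned it into [ʃ] before the ACC suffix, 'wing' would also alternate; but it has [s] in both [pefemusɛ] and [pefemusɔ].
So /ʃ/ is underlying, and a rule of depalatalization — palato-alveolar /tʃ/ and /ʃ/ become [k] and [s] when no front vowel follows — gives [s].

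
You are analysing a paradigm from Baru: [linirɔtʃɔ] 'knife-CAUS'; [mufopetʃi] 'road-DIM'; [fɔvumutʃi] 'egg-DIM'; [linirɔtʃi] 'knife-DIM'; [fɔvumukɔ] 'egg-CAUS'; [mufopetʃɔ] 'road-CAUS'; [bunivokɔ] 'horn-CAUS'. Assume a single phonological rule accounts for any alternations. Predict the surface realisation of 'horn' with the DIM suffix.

[bunivotʃi]

In [fɔvumutʃi] and [fɔvumukɔ] the final segment of 'egg' alternates: [tʃ] ~ [k].
But 'knife' keeps [tʃ] in both environments ([linirɔtʃi], [linirɔtʃɔ]), so there is no rule changing /tʃ/ to [k] before the CAUS suffix.
The alternation reflects palatalization before a front vowel: /k/ becomes palato-alveolar [tʃ] before a front vowel. /k/ is underlying.
The one attested form of 'horn', [bunivokɔ], shows underlying /bunivok/. Applying the same rule before a front vowel gives [bunivotʃi].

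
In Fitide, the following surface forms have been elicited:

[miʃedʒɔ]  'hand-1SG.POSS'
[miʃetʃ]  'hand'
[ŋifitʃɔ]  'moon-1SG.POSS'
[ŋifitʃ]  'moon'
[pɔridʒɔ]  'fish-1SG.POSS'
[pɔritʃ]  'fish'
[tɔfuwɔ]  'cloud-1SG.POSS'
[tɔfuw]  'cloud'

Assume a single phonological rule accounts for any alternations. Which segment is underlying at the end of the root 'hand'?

/dʒ/

'hand' shows [dʒ] ~ [tʃ] at the end of the stem ([miʃedʒɔ] vs [miʃetʃ]).
The stem 'moon' ([ŋifitʃɔ], [ŋifitʃ]) shows [tʃ] unchanged in both environments, so [tʃ] cannot be basic with [dʒ] derived before the 1SG.POSS suffix.
So /dʒ/ is underlying, and a rule of word-final obstruent devoicing — voiced obstruents become voiceless word-finally — gives [tʃ].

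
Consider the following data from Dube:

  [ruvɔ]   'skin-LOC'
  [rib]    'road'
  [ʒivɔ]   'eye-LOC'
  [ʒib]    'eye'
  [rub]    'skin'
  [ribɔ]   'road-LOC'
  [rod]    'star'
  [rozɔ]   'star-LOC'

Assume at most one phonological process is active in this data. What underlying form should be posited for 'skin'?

The root 'skin' surfaces as [ruvɔ] and [rub], with a stem-final [v] ~ [b] alternation.
The stem 'road' ([ribɔ], [rib]) shows [b] unchanged in both environments, so [b] cannot be basic with [v] derived before the LOC suffix.
Therefore /v/ is basic and [b] is derived by word-final hardening (voiced fricatives become stops word-finally).

/ruv/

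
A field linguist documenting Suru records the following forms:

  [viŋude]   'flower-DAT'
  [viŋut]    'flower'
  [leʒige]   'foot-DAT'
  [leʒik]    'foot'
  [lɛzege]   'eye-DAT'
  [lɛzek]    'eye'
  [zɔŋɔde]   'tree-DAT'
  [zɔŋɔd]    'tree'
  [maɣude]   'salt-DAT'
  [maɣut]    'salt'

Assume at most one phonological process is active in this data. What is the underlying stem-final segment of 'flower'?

/t/

The root 'flower' surfaces as [viŋude] and [viŋut], with a stem-final [d] ~ [t] alternation.
If /d/ were underlying and a rule turned it into [t] in isolation, 'tree' would also alternate; but it has [d] in both [zɔŋɔde] and [zɔŋɔd].
Therefore /t/ is basic and [d] is derived by intervocalic voicing (voiceless stops become voiced between vowels).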